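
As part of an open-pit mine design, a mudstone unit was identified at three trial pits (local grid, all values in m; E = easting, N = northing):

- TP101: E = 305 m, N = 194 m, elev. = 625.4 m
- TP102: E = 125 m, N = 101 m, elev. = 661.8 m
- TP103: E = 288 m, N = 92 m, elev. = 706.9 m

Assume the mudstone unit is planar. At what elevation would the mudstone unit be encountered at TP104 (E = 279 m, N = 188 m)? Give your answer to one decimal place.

Two edge vectors: TP101→TP102 = (-180, -93, 36.4), TP101→TP103 = (-17, -102, 81.5).
Normal n = (TP101→TP102) × (TP101→TP103) = (-3866.7, 14051.2, 16779).
So ∂z/∂E = −n_x/n_z = 0.23045 and ∂z/∂N = −n_y/n_z = −0.83743.
Intercept c from TP101: 625.4 − 70.29 + 162.46 = 717.57.
At (279, 188): z = 64.3 − 157.4 + 717.57 = 624.4 m.

624.4 m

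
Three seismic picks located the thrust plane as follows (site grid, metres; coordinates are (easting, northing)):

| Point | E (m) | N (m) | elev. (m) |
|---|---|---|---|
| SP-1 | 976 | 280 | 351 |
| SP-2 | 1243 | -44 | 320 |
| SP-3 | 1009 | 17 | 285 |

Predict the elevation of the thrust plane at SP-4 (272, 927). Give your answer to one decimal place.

374.9 m

Two edge vectors: SP-1→SP-2 = (267, -324, -31), SP-1→SP-3 = (33, -263, -66).
Normal n = (SP-1→SP-2) × (SP-1→SP-3) = (13231, 16599, -59529).
So ∂z/∂E = −n_x/n_z = 0.222261 and ∂z/∂N = −n_y/n_z = 0.278839.
Intercept c from SP-1: 351 − 216.93 − 78.07 = 56.00.
At (272, 927): z = 60.5 + 258.5 + 56.00 = 374.9 m.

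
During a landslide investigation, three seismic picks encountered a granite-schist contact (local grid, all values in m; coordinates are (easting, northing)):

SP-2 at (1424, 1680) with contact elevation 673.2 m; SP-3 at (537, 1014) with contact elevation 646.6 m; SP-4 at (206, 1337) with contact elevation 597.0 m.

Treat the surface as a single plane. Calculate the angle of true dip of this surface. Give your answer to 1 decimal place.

6.1°

Let the plane be z = a·E + b·N + c.
SP-3−SP-2: −887a − 666b = −26.6;  SP-4−SP-2: −1218a − 343b = −76.2.
Solving gives a = 0.08211, b = −0.06942.
Gradient magnitude |∇z| = √(a² + b²) = √(0.00674 + 0.00482) = 0.10752.
True dip = arctan(0.10752) = 6.1°, dipping toward NW (azimuth ≈ 310°).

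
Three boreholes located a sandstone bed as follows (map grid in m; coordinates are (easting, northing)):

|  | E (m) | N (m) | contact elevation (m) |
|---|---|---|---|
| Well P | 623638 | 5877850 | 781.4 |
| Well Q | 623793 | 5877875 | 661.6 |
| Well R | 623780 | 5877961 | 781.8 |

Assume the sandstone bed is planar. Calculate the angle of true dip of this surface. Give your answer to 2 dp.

57.76°

Let the plane be z = a·E + b·N + c.
Well Q−Well P: 155a + 25b = −119.8;  Well R−Well P: 142a + 111b = 0.4.
Solving gives a = −0.97457, b = 1.25036.
Gradient magnitude |∇z| = √(a² + b²) = √(0.94979 + 1.56339) = 1.58530.
True dip = arctan(1.58530) = 57.76°, dipping toward SE (azimuth ≈ 142°).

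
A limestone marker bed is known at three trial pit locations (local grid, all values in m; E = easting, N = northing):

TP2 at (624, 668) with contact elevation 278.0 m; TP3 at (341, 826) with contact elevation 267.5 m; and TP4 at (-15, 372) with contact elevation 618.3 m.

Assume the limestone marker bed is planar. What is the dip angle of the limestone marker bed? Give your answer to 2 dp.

Let the plane be z = a·E + b·N + c.
TP3−TP2: −283a + 158b = −10.5;  TP4−TP2: −639a − 296b = 340.3.
Solving gives a = −0.27423, b = −0.55765.
Gradient magnitude |∇z| = √(a² + b²) = √(0.07520 + 0.31097) = 0.62143.
True dip = arctan(0.62143) = 31.86°, dipping toward NNE (azimuth ≈ 026°).

31.86°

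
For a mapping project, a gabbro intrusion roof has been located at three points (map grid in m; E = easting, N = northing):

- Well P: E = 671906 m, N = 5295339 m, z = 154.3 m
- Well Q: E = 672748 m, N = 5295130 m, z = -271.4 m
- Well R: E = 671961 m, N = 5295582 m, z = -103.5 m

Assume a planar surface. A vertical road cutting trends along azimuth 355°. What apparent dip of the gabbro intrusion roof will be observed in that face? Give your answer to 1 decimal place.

Two edge vectors: Well P→Well Q = (842, -209, -425.7), Well P→Well R = (55, 243, -257.8).
Normal n = (Well P→Well Q) × (Well P→Well R) = (157325.3, 193654.1, 216101).
So ∂z/∂E = −n_x/n_z = −0.72802 and ∂z/∂N = −n_y/n_z = −0.89613.
Unit vector along 355° is (sin 355°, cos 355°) = (-0.0872, 0.9962).
Slope in that direction = a·(-0.0872) + b·(0.9962) = −0.82927.
Apparent dip = arctan|0.82927| = 39.7° (true dip is 49.1°, so apparent ≤ true as expected).

39.7°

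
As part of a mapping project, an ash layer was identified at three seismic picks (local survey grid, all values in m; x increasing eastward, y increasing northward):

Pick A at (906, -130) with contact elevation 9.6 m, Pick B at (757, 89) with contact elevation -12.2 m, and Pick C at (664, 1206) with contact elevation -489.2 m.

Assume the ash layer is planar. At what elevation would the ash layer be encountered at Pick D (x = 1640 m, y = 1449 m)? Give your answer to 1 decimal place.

-1139.4 m

Two edge vectors: Pick A→Pick B = (-149, 219, -21.8), Pick A→Pick C = (-242, 1336, -498.8).
Normal n = (Pick A→Pick B) × (Pick A→Pick C) = (-80112.4, -69045.6, -146066).
So ∂z/∂x = −n_x/n_z = −0.548467 and ∂z/∂y = −n_y/n_z = −0.472701.
Intercept c from Pick A: 9.6 + 496.91 − 61.45 = 445.06.
At (1640, 1449): z = −899.5 − 684.9 + 445.06 = -1139.4 m.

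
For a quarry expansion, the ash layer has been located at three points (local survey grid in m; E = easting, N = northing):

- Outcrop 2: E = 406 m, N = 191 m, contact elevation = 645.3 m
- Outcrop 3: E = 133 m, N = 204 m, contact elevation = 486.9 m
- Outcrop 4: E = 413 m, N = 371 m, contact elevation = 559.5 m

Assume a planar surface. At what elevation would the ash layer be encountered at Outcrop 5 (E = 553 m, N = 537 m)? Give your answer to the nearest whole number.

555 m

Let the plane be z = a·E + b·N + c.
Outcrop 3−Outcrop 2: −273a + 13b = −158.4;  Outcrop 4−Outcrop 2: 7a + 180b = −85.8.
Solving gives a = 0.55649, b = −0.49831.
Then c = 645.3 − a·406 − b·191 = 514.54.
At (553, 537): z = 307.7 − 267.6 + 514.54 = 554.7 m.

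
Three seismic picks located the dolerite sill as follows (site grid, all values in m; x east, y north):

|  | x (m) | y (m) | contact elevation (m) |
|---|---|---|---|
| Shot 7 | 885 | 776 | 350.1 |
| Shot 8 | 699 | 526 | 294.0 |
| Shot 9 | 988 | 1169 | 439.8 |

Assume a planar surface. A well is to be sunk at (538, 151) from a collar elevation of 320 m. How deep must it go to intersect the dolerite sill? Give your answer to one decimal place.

111.1 m

Let the plane be z = a·x + b·y + c.
Shot 8−Shot 7: −186a − 250b = −56.1;  Shot 9−Shot 7: 103a + 393b = 89.7.
Solving gives a = −0.007977, b = 0.230335.
Then c = 350.1 − a·885 − b·776 = 178.42.
At (538, 151): z_contact = −4.29 + 34.78 + 178.42 = 208.91 m.
Depth below ground = 320 − 208.91 = 111.1 m.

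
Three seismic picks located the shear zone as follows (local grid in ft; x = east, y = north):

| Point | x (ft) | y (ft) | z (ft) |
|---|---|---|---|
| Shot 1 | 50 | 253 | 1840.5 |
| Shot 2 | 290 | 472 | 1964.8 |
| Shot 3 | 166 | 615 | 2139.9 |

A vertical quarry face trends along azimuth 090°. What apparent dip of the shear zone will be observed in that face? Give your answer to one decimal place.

Let the plane be z = a·x + b·y + c.
Shot 2−Shot 1: 240a + 219b = 124.3;  Shot 3−Shot 1: 116a + 362b = 299.4.
Solving gives a = −0.33463, b = 0.93430.
Unit vector along 090° is (sin 90°, cos 90°) = (1.0000, 0.0000).
Slope in that direction = a·(1.0000) + b·(0.0000) = −0.33463.
Apparent dip = arctan|0.33463| = 18.5° (true dip is 44.8°, so apparent ≤ true as expected).

18.5°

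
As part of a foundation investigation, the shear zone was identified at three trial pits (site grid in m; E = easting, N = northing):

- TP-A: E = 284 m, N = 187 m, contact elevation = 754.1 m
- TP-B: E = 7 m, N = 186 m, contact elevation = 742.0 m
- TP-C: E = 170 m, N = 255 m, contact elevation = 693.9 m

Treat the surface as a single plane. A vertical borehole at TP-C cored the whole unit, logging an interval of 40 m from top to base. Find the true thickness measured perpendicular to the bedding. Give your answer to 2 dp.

31.11 m

Let the plane be z = a·E + b·N + c.
TP-B−TP-A: −277a − 1b = −12.1;  TP-C−TP-A: −114a + 68b = −60.2.
Solving gives a = 0.04660, b = −0.80718.
|∇z| = √(a²+b²) = 0.80852, so dip δ = arctan(0.80852) = 38.96°.
True thickness = vertical thickness × cos δ = 40 × cos 38.96° = 31.11 m.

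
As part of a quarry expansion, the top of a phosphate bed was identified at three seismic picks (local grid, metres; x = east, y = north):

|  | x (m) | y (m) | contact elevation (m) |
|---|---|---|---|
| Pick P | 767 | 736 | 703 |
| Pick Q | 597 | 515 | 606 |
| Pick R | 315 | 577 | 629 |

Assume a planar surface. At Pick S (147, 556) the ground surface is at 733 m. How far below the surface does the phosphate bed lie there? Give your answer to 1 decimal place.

115.2 m

Two edge vectors: Pick P→Pick Q = (-170, -221, -97), Pick P→Pick R = (-452, -159, -74).
Normal n = (Pick P→Pick Q) × (Pick P→Pick R) = (931, 31264, -72862).
So ∂z/∂x = −n_x/n_z = 0.01278 and ∂z/∂y = −n_y/n_z = 0.42909.
Intercept c from Pick P: 703 − 9.80 − 315.81 = 377.39.
At (147, 556): z_contact = 1.88 + 238.57 + 377.39 = 617.84 m.
Depth below ground = 733 − 617.84 = 115.2 m.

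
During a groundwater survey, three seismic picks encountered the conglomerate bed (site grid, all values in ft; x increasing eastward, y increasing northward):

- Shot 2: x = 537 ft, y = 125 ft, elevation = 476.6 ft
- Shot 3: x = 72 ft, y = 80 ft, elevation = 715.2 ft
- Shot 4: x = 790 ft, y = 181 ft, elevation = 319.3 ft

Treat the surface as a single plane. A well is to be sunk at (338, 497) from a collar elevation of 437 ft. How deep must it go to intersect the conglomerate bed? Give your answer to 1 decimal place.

Let the plane be z = a·x + b·y + c.
Shot 3−Shot 2: −465a − 45b = 238.6;  Shot 4−Shot 2: 253a + 56b = −157.3.
Solving gives a = −0.42873, b = −0.87197.
Then c = 476.6 − a·537 − b·125 = 815.83.
At (338, 497): z_contact = −144.91 − 433.37 + 815.83 = 237.55 ft.
Depth below ground = 437 − 237.55 = 199.5 ft.

199.5 ft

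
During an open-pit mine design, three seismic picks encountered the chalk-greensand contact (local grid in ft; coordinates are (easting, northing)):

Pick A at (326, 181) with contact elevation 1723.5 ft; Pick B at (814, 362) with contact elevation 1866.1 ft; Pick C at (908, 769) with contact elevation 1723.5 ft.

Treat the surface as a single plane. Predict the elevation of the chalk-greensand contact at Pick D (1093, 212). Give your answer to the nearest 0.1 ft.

2063.5 ft

Let the plane be z = a·E + b·N + c.
Pick B−Pick A: 488a + 181b = 142.6;  Pick C−Pick A: 582a + 588b = 0.
Solving gives a = 0.461717, b = −0.457006.
Then c = 1723.5 − a·326 − b·181 = 1655.70.
At (1093, 212): z = 504.7 − 96.9 + 1655.70 = 2063.5 ft.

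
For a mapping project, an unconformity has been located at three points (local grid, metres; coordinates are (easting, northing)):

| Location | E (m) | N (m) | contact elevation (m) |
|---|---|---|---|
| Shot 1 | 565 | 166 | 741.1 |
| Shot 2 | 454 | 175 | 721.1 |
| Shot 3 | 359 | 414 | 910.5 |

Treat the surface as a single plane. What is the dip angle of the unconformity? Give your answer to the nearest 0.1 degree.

Two edge vectors: Shot 1→Shot 2 = (-111, 9, -20), Shot 1→Shot 3 = (-206, 248, 169.4).
Normal n = (Shot 1→Shot 2) × (Shot 1→Shot 3) = (6484.6, 22923.4, -25674).
So ∂z/∂E = −n_x/n_z = 0.25257 and ∂z/∂N = −n_y/n_z = 0.89286.
Gradient magnitude |∇z| = √(a² + b²) = √(0.06379 + 0.79721) = 0.92790.
True dip = arctan(0.92790) = 42.9°, dipping toward SSW (azimuth ≈ 196°).

42.9°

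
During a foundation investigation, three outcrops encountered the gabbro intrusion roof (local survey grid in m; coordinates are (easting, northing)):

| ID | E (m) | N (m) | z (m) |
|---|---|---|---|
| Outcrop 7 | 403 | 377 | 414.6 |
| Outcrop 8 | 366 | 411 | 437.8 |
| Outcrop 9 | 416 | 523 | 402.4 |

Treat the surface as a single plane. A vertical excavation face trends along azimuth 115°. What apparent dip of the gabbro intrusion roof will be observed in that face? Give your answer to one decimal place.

30.1°

Let the plane be z = a·E + b·N + c.
Outcrop 8−Outcrop 7: −37a + 34b = 23.2;  Outcrop 9−Outcrop 7: 13a + 146b = −12.2.
Solving gives a = −0.65058, b = −0.02563.
Unit vector along 115° is (sin 115°, cos 115°) = (0.9063, -0.4226).
Slope in that direction = a·(0.9063) + b·(-0.4226) = −0.57879.
Apparent dip = arctan|0.57879| = 30.1° (true dip is 33.1°, so apparent ≤ true as expected).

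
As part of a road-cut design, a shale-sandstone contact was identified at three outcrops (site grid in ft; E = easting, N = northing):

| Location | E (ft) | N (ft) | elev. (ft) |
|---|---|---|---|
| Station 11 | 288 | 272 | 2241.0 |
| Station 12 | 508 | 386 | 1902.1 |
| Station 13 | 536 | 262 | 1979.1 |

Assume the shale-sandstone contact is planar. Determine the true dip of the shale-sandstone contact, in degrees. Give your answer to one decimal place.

54.3°

Let the plane be z = a·E + b·N + c.
Station 12−Station 11: 220a + 114b = −338.9;  Station 13−Station 11: 248a − 10b = −261.9.
Solving gives a = −1.09102, b = −0.86733.
Gradient magnitude |∇z| = √(a² + b²) = √(1.19033 + 0.75226) = 1.39377.
True dip = arctan(1.39377) = 54.3°, dipping toward NE (azimuth ≈ 052°).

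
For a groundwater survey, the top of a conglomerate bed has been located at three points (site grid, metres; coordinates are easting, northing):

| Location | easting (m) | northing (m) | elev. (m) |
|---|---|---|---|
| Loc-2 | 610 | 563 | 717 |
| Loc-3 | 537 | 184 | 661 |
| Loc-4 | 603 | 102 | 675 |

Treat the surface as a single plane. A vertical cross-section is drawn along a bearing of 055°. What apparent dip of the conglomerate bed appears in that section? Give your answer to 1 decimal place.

Let the plane be z = a·easting + b·northing + c.
Loc-3−Loc-2: −73a − 379b = −56;  Loc-4−Loc-2: −7a − 461b = −42.
Solving gives a = 0.31929, b = 0.08626.
Unit vector along 055° is (sin 55°, cos 55°) = (0.8192, 0.5736).
Slope in that direction = a·(0.8192) + b·(0.5736) = 0.31102.
Apparent dip = arctan|0.31102| = 17.3° (true dip is 18.3°, so apparent ≤ true as expected).

17.3°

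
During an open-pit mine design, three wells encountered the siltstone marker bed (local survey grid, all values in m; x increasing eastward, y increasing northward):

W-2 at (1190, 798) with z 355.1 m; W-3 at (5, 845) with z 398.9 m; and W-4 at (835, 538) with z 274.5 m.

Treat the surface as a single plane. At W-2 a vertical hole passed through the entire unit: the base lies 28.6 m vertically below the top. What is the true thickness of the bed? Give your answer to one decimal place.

Let the plane be z = a·x + b·y + c.
W-3−W-2: −1185a + 47b = 43.8;  W-4−W-2: −355a − 260b = −80.6.
Solving gives a = −0.02340, b = 0.34195.
|∇z| = √(a²+b²) = 0.34275, so dip δ = arctan(0.34275) = 18.92°.
True thickness = vertical thickness × cos δ = 28.6 × cos 18.92° = 27.1 m.

27.1 m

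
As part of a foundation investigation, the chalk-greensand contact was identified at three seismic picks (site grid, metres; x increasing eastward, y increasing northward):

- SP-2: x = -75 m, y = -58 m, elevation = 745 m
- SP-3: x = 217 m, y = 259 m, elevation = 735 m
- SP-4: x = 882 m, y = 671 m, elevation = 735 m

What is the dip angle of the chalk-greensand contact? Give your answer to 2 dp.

4.94°

Two edge vectors: SP-2→SP-3 = (292, 317, -10), SP-2→SP-4 = (957, 729, -10).
Normal n = (SP-2→SP-3) × (SP-2→SP-4) = (4120, -6650, -90501).
So ∂z/∂x = −n_x/n_z = 0.04552 and ∂z/∂y = −n_y/n_z = −0.07348.
Gradient magnitude |∇z| = √(a² + b²) = √(0.00207 + 0.00540) = 0.08644.
True dip = arctan(0.08644) = 4.94°, dipping toward NNW (azimuth ≈ 328°).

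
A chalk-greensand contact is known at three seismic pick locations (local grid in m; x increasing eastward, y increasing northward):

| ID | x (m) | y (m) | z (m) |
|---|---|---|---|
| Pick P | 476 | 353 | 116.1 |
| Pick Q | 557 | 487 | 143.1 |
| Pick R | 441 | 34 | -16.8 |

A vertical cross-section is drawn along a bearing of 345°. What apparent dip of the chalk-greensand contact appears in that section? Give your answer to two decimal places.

Let the plane be z = a·x + b·y + c.
Pick Q−Pick P: 81a + 134b = 27;  Pick R−Pick P: −35a − 319b = −132.9.
Solving gives a = −0.43480, b = 0.46432.
Unit vector along 345° is (sin 345°, cos 345°) = (-0.2588, 0.9659).
Slope in that direction = a·(-0.2588) + b·(0.9659) = 0.56103.
Apparent dip = arctan|0.56103| = 29.29° (true dip is 32.5°, so apparent ≤ true as expected).

29.29°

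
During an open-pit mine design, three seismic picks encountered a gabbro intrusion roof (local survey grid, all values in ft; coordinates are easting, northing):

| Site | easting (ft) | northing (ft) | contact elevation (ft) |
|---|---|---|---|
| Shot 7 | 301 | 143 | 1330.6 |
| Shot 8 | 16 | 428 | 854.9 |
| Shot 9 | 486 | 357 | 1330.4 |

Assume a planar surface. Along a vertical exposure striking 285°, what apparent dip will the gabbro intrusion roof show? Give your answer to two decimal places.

Let the plane be z = a·easting + b·northing + c.
Shot 8−Shot 7: −285a + 285b = −475.7;  Shot 9−Shot 7: 185a + 214b = −0.2.
Solving gives a = 0.89472, b = −0.77441.
Unit vector along 285° is (sin 285°, cos 285°) = (-0.9659, 0.2588).
Slope in that direction = a·(-0.9659) + b·(0.2588) = −1.06466.
Apparent dip = arctan|1.06466| = 46.79° (true dip is 49.8°, so apparent ≤ true as expected).

46.79°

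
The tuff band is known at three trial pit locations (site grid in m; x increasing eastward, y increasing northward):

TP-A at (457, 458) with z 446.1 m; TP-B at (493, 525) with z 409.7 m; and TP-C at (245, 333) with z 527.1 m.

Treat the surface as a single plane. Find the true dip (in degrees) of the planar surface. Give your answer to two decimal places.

26.70°

Let the plane be z = a·x + b·y + c.
TP-B−TP-A: 36a + 67b = −36.4;  TP-C−TP-A: −212a − 125b = 81.
Solving gives a = −0.09038, b = −0.49472.
Gradient magnitude |∇z| = √(a² + b²) = √(0.00817 + 0.24475) = 0.50291.
True dip = arctan(0.50291) = 26.70°, dipping toward N (azimuth ≈ 010°).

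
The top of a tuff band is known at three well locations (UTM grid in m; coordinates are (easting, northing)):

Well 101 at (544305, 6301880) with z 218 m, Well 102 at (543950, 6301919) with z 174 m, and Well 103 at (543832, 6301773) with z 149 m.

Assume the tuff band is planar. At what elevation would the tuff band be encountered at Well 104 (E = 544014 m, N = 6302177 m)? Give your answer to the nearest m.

199 m

Two edge vectors: Well 101→Well 102 = (-355, 39, -44), Well 101→Well 103 = (-473, -107, -69).
Normal n = (Well 101→Well 102) × (Well 101→Well 103) = (-7399, -3683, 56432).
So ∂z/∂E = −n_x/n_z = 0.13111355 and ∂z/∂N = −n_y/n_z = 0.06526439.
Intercept c from Well 101: 218 − 71365.76 − 411288.35 = −482436.11.
At (544014, 6302177): z = 71327.6 + 411307.7 − 482436.11 = 199.2 m.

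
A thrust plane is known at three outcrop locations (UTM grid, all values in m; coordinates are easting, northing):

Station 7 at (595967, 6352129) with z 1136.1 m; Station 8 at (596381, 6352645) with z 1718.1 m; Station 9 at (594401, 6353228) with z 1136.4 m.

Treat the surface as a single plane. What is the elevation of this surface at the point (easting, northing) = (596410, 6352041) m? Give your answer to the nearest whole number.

Let the plane be z = a·easting + b·northing + c.
Station 8−Station 7: 414a + 516b = 582;  Station 9−Station 7: −1566a + 1099b = 0.3.
Solving gives a = 0.50628815, b = 0.72169904.
Then c = 1136.1 − a·595967 − b·6352129 = −4884920.34.
At (596410, 6352041): z = 301955.3 + 4584261.9 − 4884920.34 = 1296.9 m.

1297 m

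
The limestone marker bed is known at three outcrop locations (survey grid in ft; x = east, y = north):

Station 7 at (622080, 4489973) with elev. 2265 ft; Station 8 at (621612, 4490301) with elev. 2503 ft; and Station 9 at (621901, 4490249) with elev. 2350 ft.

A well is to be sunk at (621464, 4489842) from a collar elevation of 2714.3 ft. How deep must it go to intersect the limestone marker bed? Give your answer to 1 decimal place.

Let the plane be z = a·x + b·y + c.
Station 8−Station 7: −468a + 328b = 238;  Station 9−Station 7: −179a + 276b = 85.
Solving gives a = −0.536618599, b = −0.040053367.
Then c = 2265 − a·622080 − b·4489973 = 515923.23.
At (621464, 4489842): z_contact = −333489.14 − 179833.29 + 515923.23 = 2600.80 ft.
Depth below ground = 2714.3 − 2600.80 = 113.5 ft.

113.5 ft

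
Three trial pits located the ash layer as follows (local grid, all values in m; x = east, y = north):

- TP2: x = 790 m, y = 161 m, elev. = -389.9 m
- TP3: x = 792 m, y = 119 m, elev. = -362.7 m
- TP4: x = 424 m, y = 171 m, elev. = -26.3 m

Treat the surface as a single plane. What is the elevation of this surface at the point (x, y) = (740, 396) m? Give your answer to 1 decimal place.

-502.8 m

Two edge vectors: TP2→TP3 = (2, -42, 27.2), TP2→TP4 = (-366, 10, 363.6).
Normal n = (TP2→TP3) × (TP2→TP4) = (-15543.2, -10682.4, -15352).
So ∂z/∂x = −n_x/n_z = −1.01245 and ∂z/∂y = −n_y/n_z = −0.69583.
Intercept c from TP2: -389.9 + 799.84 + 112.03 = 521.97.
At (740, 396): z = −749.2 − 275.5 + 521.97 = -502.8 m.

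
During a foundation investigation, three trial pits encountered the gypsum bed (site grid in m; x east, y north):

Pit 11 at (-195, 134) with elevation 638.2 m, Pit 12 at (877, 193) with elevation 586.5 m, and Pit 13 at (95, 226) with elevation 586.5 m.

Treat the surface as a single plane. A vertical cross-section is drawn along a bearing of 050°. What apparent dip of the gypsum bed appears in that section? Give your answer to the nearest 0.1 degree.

Two edge vectors: Pit 11→Pit 12 = (1072, 59, -51.7), Pit 11→Pit 13 = (290, 92, -51.7).
Normal n = (Pit 11→Pit 12) × (Pit 11→Pit 13) = (1706.1, 40429.4, 81514).
So ∂z/∂x = −n_x/n_z = −0.02093 and ∂z/∂y = −n_y/n_z = −0.49598.
Unit vector along 050° is (sin 50°, cos 50°) = (0.7660, 0.6428).
Slope in that direction = a·(0.7660) + b·(0.6428) = −0.33484.
Apparent dip = arctan|0.33484| = 18.5° (true dip is 26.4°, so apparent ≤ true as expected).

18.5°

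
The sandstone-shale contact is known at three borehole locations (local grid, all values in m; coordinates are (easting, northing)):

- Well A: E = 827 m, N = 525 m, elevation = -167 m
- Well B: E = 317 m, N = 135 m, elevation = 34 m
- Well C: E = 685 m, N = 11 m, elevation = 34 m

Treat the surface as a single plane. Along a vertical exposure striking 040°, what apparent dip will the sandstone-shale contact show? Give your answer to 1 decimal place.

Let the plane be z = a·E + b·N + c.
Well B−Well A: −510a − 390b = 201;  Well C−Well A: −142a − 514b = 201.
Solving gives a = −0.12055, b = −0.35775.
Unit vector along 040° is (sin 40°, cos 40°) = (0.6428, 0.7660).
Slope in that direction = a·(0.6428) + b·(0.7660) = −0.35154.
Apparent dip = arctan|0.35154| = 19.4° (true dip is 20.7°, so apparent ≤ true as expected).

19.4°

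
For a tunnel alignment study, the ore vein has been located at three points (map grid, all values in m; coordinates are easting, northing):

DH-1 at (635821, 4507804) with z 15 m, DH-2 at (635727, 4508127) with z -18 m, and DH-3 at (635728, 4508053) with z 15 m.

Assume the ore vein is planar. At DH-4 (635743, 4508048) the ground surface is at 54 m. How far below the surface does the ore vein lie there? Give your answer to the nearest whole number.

55 m

Two edge vectors: DH-1→DH-2 = (-94, 323, -33), DH-1→DH-3 = (-93, 249, 0).
Normal n = (DH-1→DH-2) × (DH-1→DH-3) = (8217, 3069, 6633).
So ∂z/∂easting = −n_x/n_z = −1.23880597 and ∂z/∂northing = −n_y/n_z = −0.46268657.
Intercept c from DH-1: 15 + 787658.85 + 2085700.36 = 2873374.21.
At (635743, 4508048): z_contact = −787562.2 − 2085813.3 + 2873374.21 = -1.3 m.
Depth below ground = 54 − (-1.3) = 55 m.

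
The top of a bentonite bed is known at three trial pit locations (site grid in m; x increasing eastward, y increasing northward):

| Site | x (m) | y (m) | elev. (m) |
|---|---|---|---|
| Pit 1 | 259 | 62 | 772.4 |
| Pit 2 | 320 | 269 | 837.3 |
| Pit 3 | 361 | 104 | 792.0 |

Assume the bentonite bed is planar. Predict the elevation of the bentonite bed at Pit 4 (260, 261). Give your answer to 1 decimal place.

830.7 m

Two edge vectors: Pit 1→Pit 2 = (61, 207, 64.9), Pit 1→Pit 3 = (102, 42, 19.6).
Normal n = (Pit 1→Pit 2) × (Pit 1→Pit 3) = (1331.4, 5424.2, -18552).
So ∂z/∂x = −n_x/n_z = 0.07177 and ∂z/∂y = −n_y/n_z = 0.29238.
Intercept c from Pit 1: 772.4 − 18.59 − 18.13 = 735.69.
At (260, 261): z = 18.7 + 76.3 + 735.69 = 830.7 m.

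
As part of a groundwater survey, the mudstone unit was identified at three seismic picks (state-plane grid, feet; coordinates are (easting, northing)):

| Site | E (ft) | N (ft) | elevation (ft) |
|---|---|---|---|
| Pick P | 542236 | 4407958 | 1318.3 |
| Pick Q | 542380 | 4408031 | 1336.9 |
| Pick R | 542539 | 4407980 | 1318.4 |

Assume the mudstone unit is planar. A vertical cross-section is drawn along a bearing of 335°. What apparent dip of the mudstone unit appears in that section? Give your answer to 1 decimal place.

15.5°

Two edge vectors: Pick P→Pick Q = (144, 73, 18.6), Pick P→Pick R = (303, 22, 0.1).
Normal n = (Pick P→Pick Q) × (Pick P→Pick R) = (-401.9, 5621.4, -18951).
So ∂z/∂E = −n_x/n_z = −0.02121 and ∂z/∂N = −n_y/n_z = 0.29663.
Unit vector along 335° is (sin 335°, cos 335°) = (-0.4226, 0.9063).
Slope in that direction = a·(-0.4226) + b·(0.9063) = 0.27780.
Apparent dip = arctan|0.27780| = 15.5° (true dip is 16.6°, so apparent ≤ true as expected).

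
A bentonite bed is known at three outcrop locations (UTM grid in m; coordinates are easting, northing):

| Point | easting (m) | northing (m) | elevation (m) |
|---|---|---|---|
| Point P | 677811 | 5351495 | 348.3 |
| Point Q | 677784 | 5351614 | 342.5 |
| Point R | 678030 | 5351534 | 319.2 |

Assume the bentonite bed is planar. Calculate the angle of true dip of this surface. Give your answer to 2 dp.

Two edge vectors: Point P→Point Q = (-27, 119, -5.8), Point P→Point R = (219, 39, -29.1).
Normal n = (Point P→Point Q) × (Point P→Point R) = (-3236.7, -2055.9, -27114).
So ∂z/∂easting = −n_x/n_z = −0.11937 and ∂z/∂northing = −n_y/n_z = −0.07582.
Gradient magnitude |∇z| = √(a² + b²) = √(0.01425 + 0.00575) = 0.14142.
True dip = arctan(0.14142) = 8.05°, dipping toward ENE (azimuth ≈ 058°).

8.05°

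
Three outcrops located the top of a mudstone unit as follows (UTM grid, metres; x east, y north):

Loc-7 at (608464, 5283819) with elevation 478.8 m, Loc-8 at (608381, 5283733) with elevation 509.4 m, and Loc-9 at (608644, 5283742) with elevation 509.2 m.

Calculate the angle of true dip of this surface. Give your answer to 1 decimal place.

Let the plane be z = a·x + b·y + c.
Loc-8−Loc-7: −83a − 86b = 30.6;  Loc-9−Loc-7: 180a − 77b = 30.4.
Solving gives a = 0.01181, b = −0.36721.
Gradient magnitude |∇z| = √(a² + b²) = √(0.00014 + 0.13484) = 0.36740.
True dip = arctan(0.36740) = 20.2°, dipping toward N (azimuth ≈ 358°).

20.2°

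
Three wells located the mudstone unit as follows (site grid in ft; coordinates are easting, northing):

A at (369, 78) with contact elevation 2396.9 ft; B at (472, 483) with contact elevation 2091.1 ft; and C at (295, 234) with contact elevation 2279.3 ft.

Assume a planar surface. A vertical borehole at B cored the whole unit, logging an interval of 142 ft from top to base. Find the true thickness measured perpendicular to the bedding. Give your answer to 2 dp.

Two edge vectors: A→B = (103, 405, -305.8), A→C = (-74, 156, -117.6).
Normal n = (A→B) × (A→C) = (76.8, 34742, 46038).
So ∂z/∂easting = −n_x/n_z = −0.00167 and ∂z/∂northing = −n_y/n_z = −0.75464.
|∇z| = √(a²+b²) = 0.75464, so dip δ = arctan(0.75464) = 37.04°.
True thickness = vertical thickness × cos δ = 142 × cos 37.04° = 113.35 ft.

113.35 ft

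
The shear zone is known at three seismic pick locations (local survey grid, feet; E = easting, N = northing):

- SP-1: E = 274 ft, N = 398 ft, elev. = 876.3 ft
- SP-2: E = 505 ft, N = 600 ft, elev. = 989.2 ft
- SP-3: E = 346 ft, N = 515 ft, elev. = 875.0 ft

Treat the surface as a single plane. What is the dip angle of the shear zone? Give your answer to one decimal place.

Let the plane be z = a·E + b·N + c.
SP-2−SP-1: 231a + 202b = 112.9;  SP-3−SP-1: 72a + 117b = −1.3.
Solving gives a = 1.07922, b = −0.67525.
Gradient magnitude |∇z| = √(a² + b²) = √(1.16472 + 0.45596) = 1.27306.
True dip = arctan(1.27306) = 51.8°, dipping toward WNW (azimuth ≈ 302°).

51.8°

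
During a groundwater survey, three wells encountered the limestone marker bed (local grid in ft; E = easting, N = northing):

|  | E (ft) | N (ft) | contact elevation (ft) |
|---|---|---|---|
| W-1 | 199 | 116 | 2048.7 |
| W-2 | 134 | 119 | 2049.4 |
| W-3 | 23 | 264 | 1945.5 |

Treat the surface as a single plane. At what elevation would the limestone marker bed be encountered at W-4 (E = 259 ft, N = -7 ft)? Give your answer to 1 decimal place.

Two edge vectors: W-1→W-2 = (-65, 3, 0.7), W-1→W-3 = (-176, 148, -103.2).
Normal n = (W-1→W-2) × (W-1→W-3) = (-413.2, -6831.2, -9092).
So ∂z/∂E = −n_x/n_z = −0.04545 and ∂z/∂N = −n_y/n_z = −0.75134.
Intercept c from W-1: 2048.7 + 9.04 + 87.16 = 2144.90.
At (259, -7): z = −11.8 + 5.3 + 2144.90 = 2138.4 ft.

2138.4 ft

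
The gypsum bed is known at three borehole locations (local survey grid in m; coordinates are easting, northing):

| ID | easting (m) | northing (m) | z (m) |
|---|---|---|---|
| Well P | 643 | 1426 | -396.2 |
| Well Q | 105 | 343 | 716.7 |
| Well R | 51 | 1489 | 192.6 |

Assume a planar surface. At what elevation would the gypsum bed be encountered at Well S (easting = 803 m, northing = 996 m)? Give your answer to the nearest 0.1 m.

Two edge vectors: Well P→Well Q = (-538, -1083, 1112.9), Well P→Well R = (-592, 63, 588.8).
Normal n = (Well P→Well Q) × (Well P→Well R) = (-707783.1, -342062.4, -675030).
So ∂z/∂easting = −n_x/n_z = −1.048521 and ∂z/∂northing = −n_y/n_z = −0.506737.
Intercept c from Well P: -396.2 + 674.20 + 722.61 = 1000.61.
At (803, 996): z = −842.0 − 504.7 + 1000.61 = -346.1 m.

-346.1 m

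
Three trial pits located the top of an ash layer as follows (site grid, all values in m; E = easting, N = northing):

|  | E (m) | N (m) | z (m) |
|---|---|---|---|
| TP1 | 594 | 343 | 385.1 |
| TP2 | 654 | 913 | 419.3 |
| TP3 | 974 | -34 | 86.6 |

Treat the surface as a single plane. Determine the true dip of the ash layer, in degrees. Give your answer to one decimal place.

33.8°

Two edge vectors: TP1→TP2 = (60, 570, 34.2), TP1→TP3 = (380, -377, -298.5).
Normal n = (TP1→TP2) × (TP1→TP3) = (-157251.6, 30906, -239220).
So ∂z/∂E = −n_x/n_z = −0.65735 and ∂z/∂N = −n_y/n_z = 0.12919.
Gradient magnitude |∇z| = √(a² + b²) = √(0.43211 + 0.01669) = 0.66993.
True dip = arctan(0.66993) = 33.8°, dipping toward E (azimuth ≈ 101°).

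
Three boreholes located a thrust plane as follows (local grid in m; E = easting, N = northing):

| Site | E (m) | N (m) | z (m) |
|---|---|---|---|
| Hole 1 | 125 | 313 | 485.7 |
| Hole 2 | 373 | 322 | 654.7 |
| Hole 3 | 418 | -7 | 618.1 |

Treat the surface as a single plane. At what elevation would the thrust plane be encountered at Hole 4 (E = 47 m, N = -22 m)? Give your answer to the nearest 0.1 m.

365.0 m

Two edge vectors: Hole 1→Hole 2 = (248, 9, 169), Hole 1→Hole 3 = (293, -320, 132.4).
Normal n = (Hole 1→Hole 2) × (Hole 1→Hole 3) = (55271.6, 16681.8, -81997).
So ∂z/∂E = −n_x/n_z = 0.67407 and ∂z/∂N = −n_y/n_z = 0.20344.
Intercept c from Hole 1: 485.7 − 84.26 − 63.68 = 337.76.
At (47, -22): z = 31.7 − 4.5 + 337.76 = 365.0 m.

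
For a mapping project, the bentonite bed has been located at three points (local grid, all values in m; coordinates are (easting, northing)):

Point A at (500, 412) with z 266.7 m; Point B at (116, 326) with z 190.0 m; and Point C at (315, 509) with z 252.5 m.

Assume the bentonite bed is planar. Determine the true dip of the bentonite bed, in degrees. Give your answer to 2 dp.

Let the plane be z = a·E + b·N + c.
Point B−Point A: −384a − 86b = −76.7;  Point C−Point A: −185a + 97b = −14.2.
Solving gives a = 0.16293, b = 0.16435.
Gradient magnitude |∇z| = √(a² + b²) = √(0.02655 + 0.02701) = 0.23143.
True dip = arctan(0.23143) = 13.03°, dipping toward SW (azimuth ≈ 225°).

13.03°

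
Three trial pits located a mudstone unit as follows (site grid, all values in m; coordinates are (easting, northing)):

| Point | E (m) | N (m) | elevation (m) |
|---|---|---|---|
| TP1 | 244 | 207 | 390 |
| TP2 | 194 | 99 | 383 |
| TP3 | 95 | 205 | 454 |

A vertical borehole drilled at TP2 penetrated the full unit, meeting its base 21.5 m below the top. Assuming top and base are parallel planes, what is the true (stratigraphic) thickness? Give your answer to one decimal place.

19.2 m

Let the plane be z = a·E + b·N + c.
TP2−TP1: −50a − 108b = −7;  TP3−TP1: −149a − 2b = 64.
Solving gives a = −0.43309, b = 0.26532.
|∇z| = √(a²+b²) = 0.50790, so dip δ = arctan(0.50790) = 26.93°.
True thickness = vertical thickness × cos δ = 21.5 × cos 26.93° = 19.2 m.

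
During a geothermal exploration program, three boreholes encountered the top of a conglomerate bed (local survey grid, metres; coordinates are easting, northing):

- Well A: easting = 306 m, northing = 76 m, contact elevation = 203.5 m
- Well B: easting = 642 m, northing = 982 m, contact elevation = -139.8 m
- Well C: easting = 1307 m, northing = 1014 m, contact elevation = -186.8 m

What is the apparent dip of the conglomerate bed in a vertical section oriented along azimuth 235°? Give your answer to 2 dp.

Two edge vectors: Well A→Well B = (336, 906, -343.3), Well A→Well C = (1001, 938, -390.3).
Normal n = (Well A→Well B) × (Well A→Well C) = (-31596.4, -212502.5, -591738).
So ∂z/∂easting = −n_x/n_z = −0.05340 and ∂z/∂northing = −n_y/n_z = −0.35912.
Unit vector along 235° is (sin 235°, cos 235°) = (-0.8192, -0.5736).
Slope in that direction = a·(-0.8192) + b·(-0.5736) = 0.24972.
Apparent dip = arctan|0.24972| = 14.02° (true dip is 20.0°, so apparent ≤ true as expected).

14.02°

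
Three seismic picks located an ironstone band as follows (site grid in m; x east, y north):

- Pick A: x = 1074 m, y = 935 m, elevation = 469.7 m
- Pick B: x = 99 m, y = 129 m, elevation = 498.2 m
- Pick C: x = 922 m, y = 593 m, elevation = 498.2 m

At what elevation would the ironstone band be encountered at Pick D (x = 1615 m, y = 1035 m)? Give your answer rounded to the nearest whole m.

492 m

Let the plane be z = a·x + b·y + c.
Pick B−Pick A: −975a − 806b = 28.5;  Pick C−Pick A: −152a − 342b = 28.5.
Solving gives a = 0.06269, b = −0.11120.
Then c = 469.7 − a·1074 − b·935 = 506.34.
At (1615, 1035): z = 101.2 − 115.1 + 506.34 = 492.5 m.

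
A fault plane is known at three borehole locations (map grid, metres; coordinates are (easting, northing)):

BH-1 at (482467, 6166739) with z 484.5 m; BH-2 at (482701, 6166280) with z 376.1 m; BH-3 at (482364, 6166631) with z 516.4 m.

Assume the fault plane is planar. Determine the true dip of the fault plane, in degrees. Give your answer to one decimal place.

Let the plane be z = a·E + b·N + c.
BH-2−BH-1: 234a − 459b = −108.4;  BH-3−BH-1: −103a − 108b = 31.9.
Solving gives a = −0.36319, b = 0.05101.
Gradient magnitude |∇z| = √(a² + b²) = √(0.13191 + 0.00260) = 0.36676.
True dip = arctan(0.36676) = 20.1°, dipping toward E (azimuth ≈ 098°).

20.1°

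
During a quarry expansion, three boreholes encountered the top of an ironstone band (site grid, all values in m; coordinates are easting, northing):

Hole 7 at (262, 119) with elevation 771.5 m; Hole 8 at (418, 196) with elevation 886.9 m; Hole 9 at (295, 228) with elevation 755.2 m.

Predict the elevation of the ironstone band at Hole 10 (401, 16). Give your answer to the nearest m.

950 m

Let the plane be z = a·easting + b·northing + c.
Hole 8−Hole 7: 156a + 77b = 115.4;  Hole 9−Hole 7: 33a + 109b = −16.3.
Solving gives a = 0.95649, b = −0.43912.
Then c = 771.5 − a·262 − b·119 = 573.16.
At (401, 16): z = 383.6 − 7.0 + 573.16 = 949.7 m.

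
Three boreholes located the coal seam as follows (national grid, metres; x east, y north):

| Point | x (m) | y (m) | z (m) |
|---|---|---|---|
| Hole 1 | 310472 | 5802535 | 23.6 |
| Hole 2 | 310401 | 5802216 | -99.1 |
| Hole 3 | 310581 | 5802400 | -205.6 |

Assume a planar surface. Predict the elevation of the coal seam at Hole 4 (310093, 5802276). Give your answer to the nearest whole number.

Let the plane be z = a·x + b·y + c.
Hole 2−Hole 1: −71a − 319b = −122.7;  Hole 3−Hole 1: 109a − 135b = −229.2.
Solving gives a = −1.27491884, b = 0.66839886.
Then c = 23.6 − a·310472 − b·5802535 = −3482557.60.
At (310093, 5802276): z = −395343.4 + 3878234.7 − 3482557.60 = 333.7 m.

334 m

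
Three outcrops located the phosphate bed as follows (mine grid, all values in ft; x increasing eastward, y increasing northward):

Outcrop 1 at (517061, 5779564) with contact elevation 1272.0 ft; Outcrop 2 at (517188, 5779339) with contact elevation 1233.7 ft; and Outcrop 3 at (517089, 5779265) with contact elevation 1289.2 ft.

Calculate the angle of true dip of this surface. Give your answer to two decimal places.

26.31°

Let the plane be z = a·x + b·y + c.
Outcrop 2−Outcrop 1: 127a − 225b = −38.3;  Outcrop 3−Outcrop 1: 28a − 299b = 17.2.
Solving gives a = −0.48375, b = −0.10283.
Gradient magnitude |∇z| = √(a² + b²) = √(0.23401 + 0.01057) = 0.49455.
True dip = arctan(0.49455) = 26.31°, dipping toward ENE (azimuth ≈ 078°).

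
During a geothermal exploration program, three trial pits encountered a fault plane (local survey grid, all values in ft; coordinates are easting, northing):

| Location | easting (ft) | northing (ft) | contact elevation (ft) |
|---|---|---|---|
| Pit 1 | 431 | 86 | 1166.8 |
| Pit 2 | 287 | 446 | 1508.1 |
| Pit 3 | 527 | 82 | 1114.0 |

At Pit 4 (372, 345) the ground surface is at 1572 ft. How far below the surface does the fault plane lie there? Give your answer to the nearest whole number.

183 ft

Let the plane be z = a·easting + b·northing + c.
Pit 2−Pit 1: −144a + 360b = 341.3;  Pit 3−Pit 1: 96a − 4b = −52.8.
Solving gives a = −0.51915, b = 0.74040.
Then c = 1166.8 − a·431 − b·86 = 1326.88.
At (372, 345): z_contact = −193.1 + 255.4 + 1326.88 = 1389.2 ft.
Depth below ground = 1572 − 1389.2 = 183 ft.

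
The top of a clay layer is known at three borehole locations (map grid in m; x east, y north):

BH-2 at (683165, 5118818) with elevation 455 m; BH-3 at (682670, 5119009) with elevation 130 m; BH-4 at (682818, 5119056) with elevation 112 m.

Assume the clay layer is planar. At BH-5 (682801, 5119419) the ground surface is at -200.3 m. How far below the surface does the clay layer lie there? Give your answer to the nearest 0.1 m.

93.2 m

Let the plane be z = a·x + b·y + c.
BH-3−BH-2: −495a + 191b = −325;  BH-4−BH-2: −347a + 238b = −343.
Solving gives a = 0.229697475, b = −1.106281412.
Then c = 455 − a·683165 − b·5118818 = 5506386.93.
At (682801, 5119419): z_contact = 156837.67 − 5663518.08 + 5506386.93 = -293.49 m.
Depth below ground = -200.3 − (-293.49) = 93.2 m.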